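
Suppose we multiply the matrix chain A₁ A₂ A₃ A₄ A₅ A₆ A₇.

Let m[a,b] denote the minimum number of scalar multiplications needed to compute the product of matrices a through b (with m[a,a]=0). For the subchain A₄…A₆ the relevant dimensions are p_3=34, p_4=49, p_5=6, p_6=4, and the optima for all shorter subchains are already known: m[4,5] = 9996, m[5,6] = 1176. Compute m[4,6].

m[4,6] = min over k∈[4,5] of m[4,k]+m[k+1,6]+p_{3}·p_k·p_{6}.
k=4: 0 + 1176 + 34·49·4 = 7840; k=5: 9996 + 0 + 34·6·4 = 10812.
Minimum: 7840 at k=4.

7840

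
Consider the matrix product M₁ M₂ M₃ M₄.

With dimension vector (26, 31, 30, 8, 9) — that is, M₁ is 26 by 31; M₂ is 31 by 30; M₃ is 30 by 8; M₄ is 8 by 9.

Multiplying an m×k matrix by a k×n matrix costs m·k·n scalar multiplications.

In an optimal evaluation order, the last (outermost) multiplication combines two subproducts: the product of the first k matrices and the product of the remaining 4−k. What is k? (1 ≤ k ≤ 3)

Adjacent pairs: M₁M₂ = 26·31·30 = 24180; M₂M₃ = 31·30·8 = 7440; M₃M₄ = 30·8·9 = 2160.
Length 3: M₁..M₃: k=1: 0+7440+26·31·8=13888; k=2: 24180+0+26·30·8=30420 → min 13888 | M₂..M₄: k=2: 0+2160+31·30·9=10530; k=3: 7440+0+31·8·9=9672 → min 9672.
Top-level splits: k=1: (M₁..M₁)·(M₂..M₄) → 0+9672+26·31·9 = 16926; k=2: (M₁..M₂)·(M₃..M₄) → 24180+2160+26·30·9 = 33360; k=3: (M₁..M₃)·(M₄..M₄) → 13888+0+26·8·9 = 15760.
Best split is after M₃, i.e. k = 3.

3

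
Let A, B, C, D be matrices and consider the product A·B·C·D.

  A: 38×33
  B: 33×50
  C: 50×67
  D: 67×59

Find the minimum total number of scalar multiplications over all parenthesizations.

314985

Adjacent pairs: AB = 38·33·50 = 62700; BC = 33·50·67 = 110550; CD = 50·67·59 = 197650.
Length 3: A..C: k=1: 0+110550+38·33·67=194568; k=2: 62700+0+38·50·67=190000 → min 190000 | B..D: k=2: 0+197650+33·50·59=295000; k=3: 110550+0+33·67·59=240999 → min 240999.
Length 4: A..D: k=1: 0+240999+38·33·59=314985; k=2: 62700+197650+38·50·59=372450; k=3: 190000+0+38·67·59=340214 → min 314985.
Optimal order: (A·((B·C)·D)) with cost 314985.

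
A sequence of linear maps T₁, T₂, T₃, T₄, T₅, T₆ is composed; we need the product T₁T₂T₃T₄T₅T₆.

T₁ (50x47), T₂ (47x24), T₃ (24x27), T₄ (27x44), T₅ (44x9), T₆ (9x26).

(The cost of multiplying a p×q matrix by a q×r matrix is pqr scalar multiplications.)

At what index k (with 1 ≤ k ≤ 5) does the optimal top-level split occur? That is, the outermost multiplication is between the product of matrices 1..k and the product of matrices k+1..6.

Adjacent pairs: T₁T₂ = 50·47·24 = 56400; T₂T₃ = 47·24·27 = 30456; T₃T₄ = 24·27·44 = 28512; T₄T₅ = 27·44·9 = 10692; T₅T₆ = 44·9·26 = 10296.
Length 3: T₁..T₃: k=1: 0+30456+50·47·27=93906; k=2: 56400+0+50·24·27=88800 → min 88800 | T₂..T₄: k=2: 0+28512+47·24·44=78144; k=3: 30456+0+47·27·44=86292 → min 78144 | T₃..T₅: k=3: 0+10692+24·27·9=16524; k=4: 28512+0+24·44·9=38016 → min 16524 | T₄..T₆: k=4: 0+10296+27·44·26=41184; k=5: 10692+0+27·9·26=17010 → min 17010.
Length 4: T₁..T₄: k=1: 0+78144+50·47·44=181544; k=2: 56400+28512+50·24·44=137712; k=3: 88800+0+50·27·44=148200 → min 137712 | T₂..T₅: k=2: 0+16524+47·24·9=26676; k=3: 30456+10692+47·27·9=52569; k=4: 78144+0+47·44·9=96756 → min 26676 | T₃..T₆: k=3: 0+17010+24·27·26=33858; k=4: 28512+10296+24·44·26=66264; k=5: 16524+0+24·9·26=22140 → min 22140.
Length 5: T₁..T₅: k=1: 0+26676+50·47·9=47826; k=2: 56400+16524+50·24·9=83724; k=3: 88800+10692+50·27·9=111642; k=4: 137712+0+50·44·9=157512 → min 47826 | T₂..T₆: k=2: 0+22140+47·24·26=51468; k=3: 30456+17010+47·27·26=80460; k=4: 78144+10296+47·44·26=142208; k=5: 26676+0+47·9·26=37674 → min 37674.
Top-level splits: k=1: (T₁..T₁)·(T₂..T₆) → 0+37674+50·47·26 = 98774; k=2: (T₁..T₂)·(T₃..T₆) → 56400+22140+50·24·26 = 109740; k=3: (T₁..T₃)·(T₄..T₆) → 88800+17010+50·27·26 = 140910; k=4: (T₁..T₄)·(T₅..T₆) → 137712+10296+50·44·26 = 205208; k=5: (T₁..T₅)·(T₆..T₆) → 47826+0+50·9·26 = 59526.
Best split is after T₅, i.e. k = 5.

5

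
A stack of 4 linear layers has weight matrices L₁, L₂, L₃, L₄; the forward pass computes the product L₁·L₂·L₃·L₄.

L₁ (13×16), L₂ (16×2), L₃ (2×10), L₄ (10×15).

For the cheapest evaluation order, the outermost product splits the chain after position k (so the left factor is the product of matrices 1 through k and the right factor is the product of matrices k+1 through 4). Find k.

Adjacent pairs: L₁L₂ = 13·16·2 = 416; L₂L₃ = 16·2·10 = 320; L₃L₄ = 2·10·15 = 300.
Length 3: L₁..L₃: k=1: 0+320+13·16·10=2400; k=2: 416+0+13·2·10=676 → min 676 | L₂..L₄: k=2: 0+300+16·2·15=780; k=3: 320+0+16·10·15=2720 → min 780.
Top-level splits: k=1: (L₁..L₁)·(L₂..L₄) → 0+780+13·16·15 = 3900; k=2: (L₁..L₂)·(L₃..L₄) → 416+300+13·2·15 = 1106; k=3: (L₁..L₃)·(L₄..L₄) → 676+0+13·10·15 = 2626.
Best split is after L₂, i.e. k = 2.

2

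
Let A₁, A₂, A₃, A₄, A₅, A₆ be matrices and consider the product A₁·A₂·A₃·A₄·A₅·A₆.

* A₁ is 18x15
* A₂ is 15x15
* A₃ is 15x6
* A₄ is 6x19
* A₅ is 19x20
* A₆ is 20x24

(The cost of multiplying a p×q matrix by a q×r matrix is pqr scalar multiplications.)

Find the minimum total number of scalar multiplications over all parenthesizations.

10722

Adjacent pairs: A₁A₂ = 18·15·15 = 4050; A₂A₃ = 15·15·6 = 1350; A₃A₄ = 15·6·19 = 1710; A₄A₅ = 6·19·20 = 2280; A₅A₆ = 19·20·24 = 9120.
Length 3: A₁..A₃: k=1: 0+1350+18·15·6=2970; k=2: 4050+0+18·15·6=5670 → min 2970 | A₂..A₄: k=2: 0+1710+15·15·19=5985; k=3: 1350+0+15·6·19=3060 → min 3060 | A₃..A₅: k=3: 0+2280+15·6·20=4080; k=4: 1710+0+15·19·20=7410 → min 4080 | A₄..A₆: k=4: 0+9120+6·19·24=11856; k=5: 2280+0+6·20·24=5160 → min 5160.
Length 4: A₁..A₄: k=1: 0+3060+18·15·19=8190; k=2: 4050+1710+18·15·19=10890; k=3: 2970+0+18·6·19=5022 → min 5022 | A₂..A₅: k=2: 0+4080+15·15·20=8580; k=3: 1350+2280+15·6·20=5430; k=4: 3060+0+15·19·20=8760 → min 5430 | A₃..A₆: k=3: 0+5160+15·6·24=7320; k=4: 1710+9120+15·19·24=17670; k=5: 4080+0+15·20·24=11280 → min 7320.
Length 5: A₁..A₅: k=1: 0+5430+18·15·20=10830; k=2: 4050+4080+18·15·20=13530; k=3: 2970+2280+18·6·20=7410; k=4: 5022+0+18·19·20=11862 → min 7410 | A₂..A₆: k=2: 0+7320+15·15·24=12720; k=3: 1350+5160+15·6·24=8670; k=4: 3060+9120+15·19·24=19020; k=5: 5430+0+15·20·24=12630 → min 8670.
Length 6: A₁..A₆: k=1: 0+8670+18·15·24=15150; k=2: 4050+7320+18·15·24=17850; k=3: 2970+5160+18·6·24=10722; k=4: 5022+9120+18·19·24=22350; k=5: 7410+0+18·20·24=16050 → min 10722.
Optimal order: ((A₁·(A₂·A₃))·((A₄·A₅)·A₆)) with cost 10722.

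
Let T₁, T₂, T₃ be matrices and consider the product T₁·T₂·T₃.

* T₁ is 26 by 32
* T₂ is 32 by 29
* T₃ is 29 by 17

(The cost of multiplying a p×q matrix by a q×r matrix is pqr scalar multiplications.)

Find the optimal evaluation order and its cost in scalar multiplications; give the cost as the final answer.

(T₁·(T₂·T₃)): cost 29920.
((T₁·T₂)·T₃): cost 36946.
Optimal: (T₁·(T₂·T₃)) with cost 29920.

29920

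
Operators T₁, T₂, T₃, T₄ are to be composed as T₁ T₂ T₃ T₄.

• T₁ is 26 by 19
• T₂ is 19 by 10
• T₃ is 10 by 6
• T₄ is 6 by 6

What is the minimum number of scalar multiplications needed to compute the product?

4464

Adjacent pairs: T₁T₂ = 26·19·10 = 4940; T₂T₃ = 19·10·6 = 1140; T₃T₄ = 10·6·6 = 360.
Length 3: T₁..T₃: k=1: 0+1140+26·19·6=4104; k=2: 4940+0+26·10·6=6500 → min 4104 | T₂..T₄: k=2: 0+360+19·10·6=1500; k=3: 1140+0+19·6·6=1824 → min 1500.
Length 4: T₁..T₄: k=1: 0+1500+26·19·6=4464; k=2: 4940+360+26·10·6=6860; k=3: 4104+0+26·6·6=5040 → min 4464.
Optimal order: (T₁ (T₂ (T₃ T₄))) with cost 4464.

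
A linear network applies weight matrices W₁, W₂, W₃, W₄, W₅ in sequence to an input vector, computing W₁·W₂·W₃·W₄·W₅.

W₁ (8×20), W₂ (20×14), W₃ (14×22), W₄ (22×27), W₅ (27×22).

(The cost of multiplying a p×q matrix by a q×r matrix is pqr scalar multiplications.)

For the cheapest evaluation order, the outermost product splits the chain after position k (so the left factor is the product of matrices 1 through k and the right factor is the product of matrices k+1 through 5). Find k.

4

Adjacent pairs: W₁W₂ = 8·20·14 = 2240; W₂W₃ = 20·14·22 = 6160; W₃W₄ = 14·22·27 = 8316; W₄W₅ = 22·27·22 = 13068.
Length 3: W₁..W₃: k=1: 0+6160+8·20·22=9680; k=2: 2240+0+8·14·22=4704 → min 4704 | W₂..W₄: k=2: 0+8316+20·14·27=15876; k=3: 6160+0+20·22·27=18040 → min 15876 | W₃..W₅: k=3: 0+13068+14·22·22=19844; k=4: 8316+0+14·27·22=16632 → min 16632.
Length 4: W₁..W₄: k=1: 0+15876+8·20·27=20196; k=2: 2240+8316+8·14·27=13580; k=3: 4704+0+8·22·27=9456 → min 9456 | W₂..W₅: k=2: 0+16632+20·14·22=22792; k=3: 6160+13068+20·22·22=28908; k=4: 15876+0+20·27·22=27756 → min 22792.
Top-level splits: k=1: (W₁..W₁)·(W₂..W₅) → 0+22792+8·20·22 = 26312; k=2: (W₁..W₂)·(W₃..W₅) → 2240+16632+8·14·22 = 21336; k=3: (W₁..W₃)·(W₄..W₅) → 4704+13068+8·22·22 = 21644; k=4: (W₁..W₄)·(W₅..W₅) → 9456+0+8·27·22 = 14208.
Best split is after W₄, i.e. k = 4.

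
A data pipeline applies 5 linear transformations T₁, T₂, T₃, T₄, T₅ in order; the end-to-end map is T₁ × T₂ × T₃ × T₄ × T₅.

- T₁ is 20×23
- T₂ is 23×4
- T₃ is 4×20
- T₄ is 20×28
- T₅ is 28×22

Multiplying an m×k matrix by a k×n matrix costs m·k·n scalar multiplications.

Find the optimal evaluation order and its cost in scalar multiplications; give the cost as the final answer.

Adjacent pairs: T₁T₂ = 20·23·4 = 1840; T₂T₃ = 23·4·20 = 1840; T₃T₄ = 4·20·28 = 2240; T₄T₅ = 20·28·22 = 12320.
Length 3: T₁..T₃: k=1: 0+1840+20·23·20=11040; k=2: 1840+0+20·4·20=3440 → min 3440 | T₂..T₄: k=2: 0+2240+23·4·28=4816; k=3: 1840+0+23·20·28=14720 → min 4816 | T₃..T₅: k=3: 0+12320+4·20·22=14080; k=4: 2240+0+4·28·22=4704 → min 4704.
Length 4: T₁..T₄: k=1: 0+4816+20·23·28=17696; k=2: 1840+2240+20·4·28=6320; k=3: 3440+0+20·20·28=14640 → min 6320 | T₂..T₅: k=2: 0+4704+23·4·22=6728; k=3: 1840+12320+23·20·22=24280; k=4: 4816+0+23·28·22=18984 → min 6728.
Length 5: T₁..T₅: k=1: 0+6728+20·23·22=16848; k=2: 1840+4704+20·4·22=8304; k=3: 3440+12320+20·20·22=24560; k=4: 6320+0+20·28·22=18640 → min 8304.
Optimal parenthesization: ((T₁ × T₂) × ((T₃ × T₄) × T₅)) with cost 8304.

8304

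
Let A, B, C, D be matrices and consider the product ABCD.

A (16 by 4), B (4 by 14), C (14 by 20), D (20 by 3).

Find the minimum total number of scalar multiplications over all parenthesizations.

Adjacent pairs: AB = 16·4·14 = 896; BC = 4·14·20 = 1120; CD = 14·20·3 = 840.
Length 3: A..C: k=1: 0+1120+16·4·20=2400; k=2: 896+0+16·14·20=5376 → min 2400 | B..D: k=2: 0+840+4·14·3=1008; k=3: 1120+0+4·20·3=1360 → min 1008.
Length 4: A..D: k=1: 0+1008+16·4·3=1200; k=2: 896+840+16·14·3=2408; k=3: 2400+0+16·20·3=3360 → min 1200.
Optimal order: (A(B(CD))) with cost 1200.

1200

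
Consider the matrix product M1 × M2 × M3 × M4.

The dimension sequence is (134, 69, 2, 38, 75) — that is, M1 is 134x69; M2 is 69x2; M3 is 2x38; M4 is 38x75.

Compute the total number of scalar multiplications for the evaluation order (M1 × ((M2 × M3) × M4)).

895344

(M2 × M3): 69×2 by 2×38 → 69×38, cost 69·2·38 = 5244
((M2 × M3) × M4): 69×38 by 38×75 → 69×75, cost 69·38·75 = 196650; cumulative 201894
(M1 × ((M2 × M3) × M4)): 134×69 by 69×75 → 134×75, cost 134·69·75 = 693450; cumulative 895344
Total: 895344 scalar multiplications.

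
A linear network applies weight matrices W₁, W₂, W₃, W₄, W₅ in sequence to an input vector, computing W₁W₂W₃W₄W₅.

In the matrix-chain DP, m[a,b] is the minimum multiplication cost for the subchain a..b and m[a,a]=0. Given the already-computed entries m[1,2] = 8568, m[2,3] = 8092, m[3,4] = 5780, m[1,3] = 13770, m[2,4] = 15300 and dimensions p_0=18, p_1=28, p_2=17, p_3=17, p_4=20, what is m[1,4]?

m[1,4] = min over k∈[1,3] of m[1,k]+m[k+1,4]+p_{0}·p_k·p_{4}.
k=1: 0 + 15300 + 18·28·20 = 25380; k=2: 8568 + 5780 + 18·17·20 = 20468; k=3: 13770 + 0 + 18·17·20 = 19890.
Minimum: 19890 at k=3.

19890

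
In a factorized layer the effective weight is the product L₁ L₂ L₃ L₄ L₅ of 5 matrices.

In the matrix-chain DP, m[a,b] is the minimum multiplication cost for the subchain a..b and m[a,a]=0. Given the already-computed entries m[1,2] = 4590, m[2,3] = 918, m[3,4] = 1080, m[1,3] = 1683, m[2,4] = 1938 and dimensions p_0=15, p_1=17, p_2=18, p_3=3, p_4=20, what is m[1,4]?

2583

m[1,4] = min over k∈[1,3] of m[1,k]+m[k+1,4]+p_{0}·p_k·p_{4}.
k=1: 0 + 1938 + 15·17·20 = 7038; k=2: 4590 + 1080 + 15·18·20 = 11070; k=3: 1683 + 0 + 15·3·20 = 2583.
Minimum: 2583 at k=3.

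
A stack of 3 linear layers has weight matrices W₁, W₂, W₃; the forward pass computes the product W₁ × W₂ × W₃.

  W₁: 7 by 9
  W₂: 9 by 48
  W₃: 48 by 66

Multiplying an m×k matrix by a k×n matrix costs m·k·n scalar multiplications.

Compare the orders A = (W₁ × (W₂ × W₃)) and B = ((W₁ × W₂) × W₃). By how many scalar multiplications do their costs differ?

Order A = (W₁ × (W₂ × W₃)): (W₂ × W₃): 9×48 by 48×66 → 9×66, cost 9·48·66 = 28512; (W₁ × (W₂ × W₃)): 7×9 by 9×66 → 7×66, cost 7·9·66 = 4158; cumulative 32670. Total 32670.
Order B = ((W₁ × W₂) × W₃): (W₁ × W₂): 7×9 by 9×48 → 7×48, cost 7·9·48 = 3024; ((W₁ × W₂) × W₃): 7×48 by 48×66 → 7×66, cost 7·48·66 = 22176; cumulative 25200. Total 25200.
Difference: |32670 − 25200| = 7470.

7470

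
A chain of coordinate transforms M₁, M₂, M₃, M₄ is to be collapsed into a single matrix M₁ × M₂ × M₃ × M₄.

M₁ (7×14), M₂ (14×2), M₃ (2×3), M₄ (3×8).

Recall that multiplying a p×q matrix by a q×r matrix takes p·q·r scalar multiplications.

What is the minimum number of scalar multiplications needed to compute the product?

Adjacent pairs: M₁M₂ = 7·14·2 = 196; M₂M₃ = 14·2·3 = 84; M₃M₄ = 2·3·8 = 48.
Length 3: M₁..M₃: k=1: 0+84+7·14·3=378; k=2: 196+0+7·2·3=238 → min 238 | M₂..M₄: k=2: 0+48+14·2·8=272; k=3: 84+0+14·3·8=420 → min 272.
Length 4: M₁..M₄: k=1: 0+272+7·14·8=1056; k=2: 196+48+7·2·8=356; k=3: 238+0+7·3·8=406 → min 356.
Optimal order: ((M₁ × M₂) × (M₃ × M₄)) with cost 356.

356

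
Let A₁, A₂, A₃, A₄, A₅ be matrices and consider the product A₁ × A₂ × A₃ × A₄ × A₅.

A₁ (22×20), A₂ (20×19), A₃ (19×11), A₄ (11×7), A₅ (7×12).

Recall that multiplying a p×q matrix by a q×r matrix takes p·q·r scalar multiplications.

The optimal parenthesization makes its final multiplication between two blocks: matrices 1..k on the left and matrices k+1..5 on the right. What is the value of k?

4

Adjacent pairs: A₁A₂ = 22·20·19 = 8360; A₂A₃ = 20·19·11 = 4180; A₃A₄ = 19·11·7 = 1463; A₄A₅ = 11·7·12 = 924.
Length 3: A₁..A₃: k=1: 0+4180+22·20·11=9020; k=2: 8360+0+22·19·11=12958 → min 9020 | A₂..A₄: k=2: 0+1463+20·19·7=4123; k=3: 4180+0+20·11·7=5720 → min 4123 | A₃..A₅: k=3: 0+924+19·11·12=3432; k=4: 1463+0+19·7·12=3059 → min 3059.
Length 4: A₁..A₄: k=1: 0+4123+22·20·7=7203; k=2: 8360+1463+22·19·7=12749; k=3: 9020+0+22·11·7=10714 → min 7203 | A₂..A₅: k=2: 0+3059+20·19·12=7619; k=3: 4180+924+20·11·12=7744; k=4: 4123+0+20·7·12=5803 → min 5803.
Top-level splits: k=1: (A₁..A₁)·(A₂..A₅) → 0+5803+22·20·12 = 11083; k=2: (A₁..A₂)·(A₃..A₅) → 8360+3059+22·19·12 = 16435; k=3: (A₁..A₃)·(A₄..A₅) → 9020+924+22·11·12 = 12848; k=4: (A₁..A₄)·(A₅..A₅) → 7203+0+22·7·12 = 9051.
Best split is after A₄, i.e. k = 4.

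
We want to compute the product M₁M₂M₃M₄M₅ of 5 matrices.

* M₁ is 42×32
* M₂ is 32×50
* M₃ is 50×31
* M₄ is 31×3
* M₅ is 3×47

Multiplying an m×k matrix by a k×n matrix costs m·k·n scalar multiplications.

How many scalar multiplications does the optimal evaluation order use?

19404

Adjacent pairs: M₁M₂ = 42·32·50 = 67200; M₂M₃ = 32·50·31 = 49600; M₃M₄ = 50·31·3 = 4650; M₄M₅ = 31·3·47 = 4371.
Length 3: M₁..M₃: k=1: 0+49600+42·32·31=91264; k=2: 67200+0+42·50·31=132300 → min 91264 | M₂..M₄: k=2: 0+4650+32·50·3=9450; k=3: 49600+0+32·31·3=52576 → min 9450 | M₃..M₅: k=3: 0+4371+50·31·47=77221; k=4: 4650+0+50·3·47=11700 → min 11700.
Length 4: M₁..M₄: k=1: 0+9450+42·32·3=13482; k=2: 67200+4650+42·50·3=78150; k=3: 91264+0+42·31·3=95170 → min 13482 | M₂..M₅: k=2: 0+11700+32·50·47=86900; k=3: 49600+4371+32·31·47=100595; k=4: 9450+0+32·3·47=13962 → min 13962.
Length 5: M₁..M₅: k=1: 0+13962+42·32·47=77130; k=2: 67200+11700+42·50·47=177600; k=3: 91264+4371+42·31·47=156829; k=4: 13482+0+42·3·47=19404 → min 19404.
Optimal order: ((M₁(M₂(M₃M₄)))M₅) with cost 19404.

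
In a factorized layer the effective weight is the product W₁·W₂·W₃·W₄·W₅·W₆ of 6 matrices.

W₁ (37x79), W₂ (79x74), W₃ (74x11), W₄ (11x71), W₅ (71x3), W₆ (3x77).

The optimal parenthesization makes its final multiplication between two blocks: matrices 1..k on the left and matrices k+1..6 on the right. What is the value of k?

5

Adjacent pairs: W₁W₂ = 37·79·74 = 216302; W₂W₃ = 79·74·11 = 64306; W₃W₄ = 74·11·71 = 57794; W₄W₅ = 11·71·3 = 2343; W₅W₆ = 71·3·77 = 16401.
Length 3: W₁..W₃: k=1: 0+64306+37·79·11=96459; k=2: 216302+0+37·74·11=246420 → min 96459 | W₂..W₄: k=2: 0+57794+79·74·71=472860; k=3: 64306+0+79·11·71=126005 → min 126005 | W₃..W₅: k=3: 0+2343+74·11·3=4785; k=4: 57794+0+74·71·3=73556 → min 4785 | W₄..W₆: k=4: 0+16401+11·71·77=76538; k=5: 2343+0+11·3·77=4884 → min 4884.
Length 4: W₁..W₄: k=1: 0+126005+37·79·71=333538; k=2: 216302+57794+37·74·71=468494; k=3: 96459+0+37·11·71=125356 → min 125356 | W₂..W₅: k=2: 0+4785+79·74·3=22323; k=3: 64306+2343+79·11·3=69256; k=4: 126005+0+79·71·3=142832 → min 22323 | W₃..W₆: k=3: 0+4884+74·11·77=67562; k=4: 57794+16401+74·71·77=478753; k=5: 4785+0+74·3·77=21879 → min 21879.
Length 5: W₁..W₅: k=1: 0+22323+37·79·3=31092; k=2: 216302+4785+37·74·3=229301; k=3: 96459+2343+37·11·3=100023; k=4: 125356+0+37·71·3=133237 → min 31092 | W₂..W₆: k=2: 0+21879+79·74·77=472021; k=3: 64306+4884+79·11·77=136103; k=4: 126005+16401+79·71·77=574299; k=5: 22323+0+79·3·77=40572 → min 40572.
Top-level splits: k=1: (W₁..W₁)·(W₂..W₆) → 0+40572+37·79·77 = 265643; k=2: (W₁..W₂)·(W₃..W₆) → 216302+21879+37·74·77 = 449007; k=3: (W₁..W₃)·(W₄..W₆) → 96459+4884+37·11·77 = 132682; k=4: (W₁..W₄)·(W₅..W₆) → 125356+16401+37·71·77 = 344036; k=5: (W₁..W₅)·(W₆..W₆) → 31092+0+37·3·77 = 39639.
Best split is after W₅, i.e. k = 5.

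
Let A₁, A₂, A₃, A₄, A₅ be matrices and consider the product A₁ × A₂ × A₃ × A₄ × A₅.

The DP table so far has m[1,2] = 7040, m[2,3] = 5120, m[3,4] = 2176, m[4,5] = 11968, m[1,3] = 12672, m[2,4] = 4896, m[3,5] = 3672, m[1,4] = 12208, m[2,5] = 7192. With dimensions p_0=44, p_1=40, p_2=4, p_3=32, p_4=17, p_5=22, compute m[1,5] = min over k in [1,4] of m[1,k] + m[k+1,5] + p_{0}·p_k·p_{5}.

m[1,5] = min over k∈[1,4] of m[1,k]+m[k+1,5]+p_{0}·p_k·p_{5}.
k=1: 0 + 7192 + 44·40·22 = 45912; k=2: 7040 + 3672 + 44·4·22 = 14584; k=3: 12672 + 11968 + 44·32·22 = 55616; k=4: 12208 + 0 + 44·17·22 = 28664.
Minimum: 14584 at k=2.

14584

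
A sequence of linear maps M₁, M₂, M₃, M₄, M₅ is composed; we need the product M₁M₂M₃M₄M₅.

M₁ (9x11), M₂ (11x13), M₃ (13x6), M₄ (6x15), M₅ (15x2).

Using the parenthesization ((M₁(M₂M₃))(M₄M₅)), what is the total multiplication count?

1740

(M₂M₃): 11×13 by 13×6 → 11×6, cost 11·13·6 = 858
(M₁(M₂M₃)): 9×11 by 11×6 → 9×6, cost 9·11·6 = 594; cumulative 1452
(M₄M₅): 6×15 by 15×2 → 6×2, cost 6·15·2 = 180
((M₁(M₂M₃))(M₄M₅)): 9×6 by 6×2 → 9×2, cost 9·6·2 = 108; cumulative 1740
Total: 1740 scalar multiplications.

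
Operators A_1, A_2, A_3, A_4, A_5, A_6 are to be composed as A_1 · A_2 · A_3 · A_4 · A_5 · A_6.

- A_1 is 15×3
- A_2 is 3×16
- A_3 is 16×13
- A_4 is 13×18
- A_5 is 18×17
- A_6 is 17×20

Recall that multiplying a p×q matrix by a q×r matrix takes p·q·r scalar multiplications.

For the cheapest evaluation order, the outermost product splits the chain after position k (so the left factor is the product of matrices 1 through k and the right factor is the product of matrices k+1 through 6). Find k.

Adjacent pairs: A_1A_2 = 15·3·16 = 720; A_2A_3 = 3·16·13 = 624; A_3A_4 = 16·13·18 = 3744; A_4A_5 = 13·18·17 = 3978; A_5A_6 = 18·17·20 = 6120.
Length 3: A_1..A_3: k=1: 0+624+15·3·13=1209; k=2: 720+0+15·16·13=3840 → min 1209 | A_2..A_4: k=2: 0+3744+3·16·18=4608; k=3: 624+0+3·13·18=1326 → min 1326 | A_3..A_5: k=3: 0+3978+16·13·17=7514; k=4: 3744+0+16·18·17=8640 → min 7514 | A_4..A_6: k=4: 0+6120+13·18·20=10800; k=5: 3978+0+13·17·20=8398 → min 8398.
Length 4: A_1..A_4: k=1: 0+1326+15·3·18=2136; k=2: 720+3744+15·16·18=8784; k=3: 1209+0+15·13·18=4719 → min 2136 | A_2..A_5: k=2: 0+7514+3·16·17=8330; k=3: 624+3978+3·13·17=5265; k=4: 1326+0+3·18·17=2244 → min 2244 | A_3..A_6: k=3: 0+8398+16·13·20=12558; k=4: 3744+6120+16·18·20=15624; k=5: 7514+0+16·17·20=12954 → min 12558.
Length 5: A_1..A_5: k=1: 0+2244+15·3·17=3009; k=2: 720+7514+15·16·17=12314; k=3: 1209+3978+15·13·17=8502; k=4: 2136+0+15·18·17=6726 → min 3009 | A_2..A_6: k=2: 0+12558+3·16·20=13518; k=3: 624+8398+3·13·20=9802; k=4: 1326+6120+3·18·20=8526; k=5: 2244+0+3·17·20=3264 → min 3264.
Top-level splits: k=1: (A_1..A_1)·(A_2..A_6) → 0+3264+15·3·20 = 4164; k=2: (A_1..A_2)·(A_3..A_6) → 720+12558+15·16·20 = 18078; k=3: (A_1..A_3)·(A_4..A_6) → 1209+8398+15·13·20 = 13507; k=4: (A_1..A_4)·(A_5..A_6) → 2136+6120+15·18·20 = 13656; k=5: (A_1..A_5)·(A_6..A_6) → 3009+0+15·17·20 = 8109.
Best split is after A_1, i.e. k = 1.

1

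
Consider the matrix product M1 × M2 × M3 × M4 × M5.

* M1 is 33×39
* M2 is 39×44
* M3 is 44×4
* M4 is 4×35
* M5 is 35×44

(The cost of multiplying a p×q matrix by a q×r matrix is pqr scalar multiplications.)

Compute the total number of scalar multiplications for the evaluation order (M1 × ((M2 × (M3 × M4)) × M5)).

(M3 × M4): 44×4 by 4×35 → 44×35, cost 44·4·35 = 6160
(M2 × (M3 × M4)): 39×44 by 44×35 → 39×35, cost 39·44·35 = 60060; cumulative 66220
((M2 × (M3 × M4)) × M5): 39×35 by 35×44 → 39×44, cost 39·35·44 = 60060; cumulative 126280
(M1 × ((M2 × (M3 × M4)) × M5)): 33×39 by 39×44 → 33×44, cost 33·39·44 = 56628; cumulative 182908
Total: 182908 scalar multiplications.

182908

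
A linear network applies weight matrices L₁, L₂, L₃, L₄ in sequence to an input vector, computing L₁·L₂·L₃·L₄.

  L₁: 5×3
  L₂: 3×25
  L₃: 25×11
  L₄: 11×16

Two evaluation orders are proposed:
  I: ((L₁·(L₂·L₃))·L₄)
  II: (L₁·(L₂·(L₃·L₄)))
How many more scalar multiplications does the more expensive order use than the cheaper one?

Order I = ((L₁·(L₂·L₃))·L₄): (L₂·L₃): 3×25 by 25×11 → 3×11, cost 3·25·11 = 825; (L₁·(L₂·L₃)): 5×3 by 3×11 → 5×11, cost 5·3·11 = 165; cumulative 990; ((L₁·(L₂·L₃))·L₄): 5×11 by 11×16 → 5×16, cost 5·11·16 = 880; cumulative 1870. Total 1870.
Order II = (L₁·(L₂·(L₃·L₄))): (L₃·L₄): 25×11 by 11×16 → 25×16, cost 25·11·16 = 4400; (L₂·(L₃·L₄)): 3×25 by 25×16 → 3×16, cost 3·25·16 = 1200; cumulative 5600; (L₁·(L₂·(L₃·L₄))): 5×3 by 3×16 → 5×16, cost 5·3·16 = 240; cumulative 5840. Total 5840.
Difference: |1870 − 5840| = 3970.

3970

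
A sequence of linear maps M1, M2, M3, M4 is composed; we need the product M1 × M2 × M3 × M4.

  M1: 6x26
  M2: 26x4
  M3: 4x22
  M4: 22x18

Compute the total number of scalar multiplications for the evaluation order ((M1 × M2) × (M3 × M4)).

(M1 × M2): 6×26 by 26×4 → 6×4, cost 6·26·4 = 624
(M3 × M4): 4×22 by 22×18 → 4×18, cost 4·22·18 = 1584
((M1 × M2) × (M3 × M4)): 6×4 by 4×18 → 6×18, cost 6·4·18 = 432; cumulative 2640
Total: 2640 scalar multiplications.

2640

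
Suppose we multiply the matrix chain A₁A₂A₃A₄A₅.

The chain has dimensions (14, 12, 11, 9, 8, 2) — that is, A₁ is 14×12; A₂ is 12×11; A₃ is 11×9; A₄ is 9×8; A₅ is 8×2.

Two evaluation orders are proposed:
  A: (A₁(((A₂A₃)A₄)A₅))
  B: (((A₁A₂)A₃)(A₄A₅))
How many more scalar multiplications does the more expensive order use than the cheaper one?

Order A = (A₁(((A₂A₃)A₄)A₅)): (A₂A₃): 12×11 by 11×9 → 12×9, cost 12·11·9 = 1188; ((A₂A₃)A₄): 12×9 by 9×8 → 12×8, cost 12·9·8 = 864; cumulative 2052; (((A₂A₃)A₄)A₅): 12×8 by 8×2 → 12×2, cost 12·8·2 = 192; cumulative 2244; (A₁(((A₂A₃)A₄)A₅)): 14×12 by 12×2 → 14×2, cost 14·12·2 = 336; cumulative 2580. Total 2580.
Order B = (((A₁A₂)A₃)(A₄A₅)): (A₁A₂): 14×12 by 12×11 → 14×11, cost 14·12·11 = 1848; ((A₁A₂)A₃): 14×11 by 11×9 → 14×9, cost 14·11·9 = 1386; cumulative 3234; (A₄A₅): 9×8 by 8×2 → 9×2, cost 9·8·2 = 144; (((A₁A₂)A₃)(A₄A₅)): 14×9 by 9×2 → 14×2, cost 14·9·2 = 252; cumulative 3630. Total 3630.
Difference: |2580 − 3630| = 1050.

1050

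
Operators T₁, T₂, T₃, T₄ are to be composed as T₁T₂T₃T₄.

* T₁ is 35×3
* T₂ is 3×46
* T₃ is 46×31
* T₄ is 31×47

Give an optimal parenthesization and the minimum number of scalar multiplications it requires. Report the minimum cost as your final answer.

Adjacent pairs: T₁T₂ = 35·3·46 = 4830; T₂T₃ = 3·46·31 = 4278; T₃T₄ = 46·31·47 = 67022.
Length 3: T₁..T₃: k=1: 0+4278+35·3·31=7533; k=2: 4830+0+35·46·31=54740 → min 7533 | T₂..T₄: k=2: 0+67022+3·46·47=73508; k=3: 4278+0+3·31·47=8649 → min 8649.
Length 4: T₁..T₄: k=1: 0+8649+35·3·47=13584; k=2: 4830+67022+35·46·47=147522; k=3: 7533+0+35·31·47=58528 → min 13584.
Optimal parenthesization: (T₁((T₂T₃)T₄)) with cost 13584.

13584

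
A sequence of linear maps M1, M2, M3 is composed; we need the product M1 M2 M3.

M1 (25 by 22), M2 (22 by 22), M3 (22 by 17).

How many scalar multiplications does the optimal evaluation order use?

17578

Order (M1 (M2 M3)): (M2 M3): 22×22 by 22×17 → 22×17, cost 22·22·17 = 8228; (M1 (M2 M3)): 25×22 by 22×17 → 25×17, cost 25·22·17 = 9350; cumulative 17578. Total 17578.
Order ((M1 M2) M3): (M1 M2): 25×22 by 22×22 → 25×22, cost 25·22·22 = 12100; ((M1 M2) M3): 25×22 by 22×17 → 25×17, cost 25·22·17 = 9350; cumulative 21450. Total 21450.
Minimum: 17578.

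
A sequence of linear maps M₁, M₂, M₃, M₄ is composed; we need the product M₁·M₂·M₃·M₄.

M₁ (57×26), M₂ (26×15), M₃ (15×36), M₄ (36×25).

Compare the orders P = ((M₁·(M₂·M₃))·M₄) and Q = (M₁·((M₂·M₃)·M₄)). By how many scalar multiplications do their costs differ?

Order P = ((M₁·(M₂·M₃))·M₄): (M₂·M₃): 26×15 by 15×36 → 26×36, cost 26·15·36 = 14040; (M₁·(M₂·M₃)): 57×26 by 26×36 → 57×36, cost 57·26·36 = 53352; cumulative 67392; ((M₁·(M₂·M₃))·M₄): 57×36 by 36×25 → 57×25, cost 57·36·25 = 51300; cumulative 118692. Total 118692.
Order Q = (M₁·((M₂·M₃)·M₄)): (M₂·M₃): 26×15 by 15×36 → 26×36, cost 26·15·36 = 14040; ((M₂·M₃)·M₄): 26×36 by 36×25 → 26×25, cost 26·36·25 = 23400; cumulative 37440; (M₁·((M₂·M₃)·M₄)): 57×26 by 26×25 → 57×25, cost 57·26·25 = 37050; cumulative 74490. Total 74490.
Difference: |118692 − 74490| = 44202.

44202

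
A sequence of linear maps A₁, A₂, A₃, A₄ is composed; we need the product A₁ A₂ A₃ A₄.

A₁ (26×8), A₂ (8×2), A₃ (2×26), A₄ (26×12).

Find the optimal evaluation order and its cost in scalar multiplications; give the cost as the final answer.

Adjacent pairs: A₁A₂ = 26·8·2 = 416; A₂A₃ = 8·2·26 = 416; A₃A₄ = 2·26·12 = 624.
Length 3: A₁..A₃: k=1: 0+416+26·8·26=5824; k=2: 416+0+26·2·26=1768 → min 1768 | A₂..A₄: k=2: 0+624+8·2·12=816; k=3: 416+0+8·26·12=2912 → min 816.
Length 4: A₁..A₄: k=1: 0+816+26·8·12=3312; k=2: 416+624+26·2·12=1664; k=3: 1768+0+26·26·12=9880 → min 1664.
Optimal parenthesization: ((A₁ A₂) (A₃ A₄)) with cost 1664.

1664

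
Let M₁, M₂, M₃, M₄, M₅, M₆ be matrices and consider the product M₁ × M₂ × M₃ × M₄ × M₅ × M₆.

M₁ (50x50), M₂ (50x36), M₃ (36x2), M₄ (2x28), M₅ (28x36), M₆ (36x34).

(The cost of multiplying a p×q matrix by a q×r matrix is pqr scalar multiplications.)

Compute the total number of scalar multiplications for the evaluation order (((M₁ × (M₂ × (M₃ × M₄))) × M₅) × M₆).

234016

(M₃ × M₄): 36×2 by 2×28 → 36×28, cost 36·2·28 = 2016
(M₂ × (M₃ × M₄)): 50×36 by 36×28 → 50×28, cost 50·36·28 = 50400; cumulative 52416
(M₁ × (M₂ × (M₃ × M₄))): 50×50 by 50×28 → 50×28, cost 50·50·28 = 70000; cumulative 122416
((M₁ × (M₂ × (M₃ × M₄))) × M₅): 50×28 by 28×36 → 50×36, cost 50·28·36 = 50400; cumulative 172816
(((M₁ × (M₂ × (M₃ × M₄))) × M₅) × M₆): 50×36 by 36×34 → 50×34, cost 50·36·34 = 61200; cumulative 234016
Total: 234016 scalar multiplications.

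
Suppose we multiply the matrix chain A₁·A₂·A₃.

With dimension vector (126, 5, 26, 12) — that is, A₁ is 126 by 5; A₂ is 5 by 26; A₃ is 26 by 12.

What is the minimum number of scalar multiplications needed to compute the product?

9120

Order (A₁·(A₂·A₃)): (A₂·A₃): 5×26 by 26×12 → 5×12, cost 5·26·12 = 1560; (A₁·(A₂·A₃)): 126×5 by 5×12 → 126×12, cost 126·5·12 = 7560; cumulative 9120. Total 9120.
Order ((A₁·A₂)·A₃): (A₁·A₂): 126×5 by 5×26 → 126×26, cost 126·5·26 = 16380; ((A₁·A₂)·A₃): 126×26 by 26×12 → 126×12, cost 126·26·12 = 39312; cumulative 55692. Total 55692.
Minimum: 9120.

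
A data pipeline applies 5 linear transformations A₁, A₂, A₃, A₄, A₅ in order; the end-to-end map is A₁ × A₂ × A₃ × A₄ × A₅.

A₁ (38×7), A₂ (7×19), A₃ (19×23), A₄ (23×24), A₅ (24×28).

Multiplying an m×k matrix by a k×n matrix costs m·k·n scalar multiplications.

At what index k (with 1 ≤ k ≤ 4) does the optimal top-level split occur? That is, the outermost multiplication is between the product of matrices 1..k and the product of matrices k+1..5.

Adjacent pairs: A₁A₂ = 38·7·19 = 5054; A₂A₃ = 7·19·23 = 3059; A₃A₄ = 19·23·24 = 10488; A₄A₅ = 23·24·28 = 15456.
Length 3: A₁..A₃: k=1: 0+3059+38·7·23=9177; k=2: 5054+0+38·19·23=21660 → min 9177 | A₂..A₄: k=2: 0+10488+7·19·24=13680; k=3: 3059+0+7·23·24=6923 → min 6923 | A₃..A₅: k=3: 0+15456+19·23·28=27692; k=4: 10488+0+19·24·28=23256 → min 23256.
Length 4: A₁..A₄: k=1: 0+6923+38·7·24=13307; k=2: 5054+10488+38·19·24=32870; k=3: 9177+0+38·23·24=30153 → min 13307 | A₂..A₅: k=2: 0+23256+7·19·28=26980; k=3: 3059+15456+7·23·28=23023; k=4: 6923+0+7·24·28=11627 → min 11627.
Top-level splits: k=1: (A₁..A₁)·(A₂..A₅) → 0+11627+38·7·28 = 19075; k=2: (A₁..A₂)·(A₃..A₅) → 5054+23256+38·19·28 = 48526; k=3: (A₁..A₃)·(A₄..A₅) → 9177+15456+38·23·28 = 49105; k=4: (A₁..A₄)·(A₅..A₅) → 13307+0+38·24·28 = 38843.
Best split is after A₁, i.e. k = 1.

1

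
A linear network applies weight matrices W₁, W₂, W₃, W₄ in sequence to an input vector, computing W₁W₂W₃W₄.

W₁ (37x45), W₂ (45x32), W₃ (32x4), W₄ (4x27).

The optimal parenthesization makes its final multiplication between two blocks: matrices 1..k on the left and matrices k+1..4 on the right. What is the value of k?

3

Adjacent pairs: W₁W₂ = 37·45·32 = 53280; W₂W₃ = 45·32·4 = 5760; W₃W₄ = 32·4·27 = 3456.
Length 3: W₁..W₃: k=1: 0+5760+37·45·4=12420; k=2: 53280+0+37·32·4=58016 → min 12420 | W₂..W₄: k=2: 0+3456+45·32·27=42336; k=3: 5760+0+45·4·27=10620 → min 10620.
Top-level splits: k=1: (W₁..W₁)·(W₂..W₄) → 0+10620+37·45·27 = 55575; k=2: (W₁..W₂)·(W₃..W₄) → 53280+3456+37·32·27 = 88704; k=3: (W₁..W₃)·(W₄..W₄) → 12420+0+37·4·27 = 16416.
Best split is after W₃, i.e. k = 3.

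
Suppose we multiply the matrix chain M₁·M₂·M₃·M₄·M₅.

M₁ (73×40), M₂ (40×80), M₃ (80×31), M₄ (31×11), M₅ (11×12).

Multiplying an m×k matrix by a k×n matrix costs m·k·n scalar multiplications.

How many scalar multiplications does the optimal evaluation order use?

102800

Adjacent pairs: M₁M₂ = 73·40·80 = 233600; M₂M₃ = 40·80·31 = 99200; M₃M₄ = 80·31·11 = 27280; M₄M₅ = 31·11·12 = 4092.
Length 3: M₁..M₃: k=1: 0+99200+73·40·31=189720; k=2: 233600+0+73·80·31=414640 → min 189720 | M₂..M₄: k=2: 0+27280+40·80·11=62480; k=3: 99200+0+40·31·11=112840 → min 62480 | M₃..M₅: k=3: 0+4092+80·31·12=33852; k=4: 27280+0+80·11·12=37840 → min 33852.
Length 4: M₁..M₄: k=1: 0+62480+73·40·11=94600; k=2: 233600+27280+73·80·11=325120; k=3: 189720+0+73·31·11=214613 → min 94600 | M₂..M₅: k=2: 0+33852+40·80·12=72252; k=3: 99200+4092+40·31·12=118172; k=4: 62480+0+40·11·12=67760 → min 67760.
Length 5: M₁..M₅: k=1: 0+67760+73·40·12=102800; k=2: 233600+33852+73·80·12=337532; k=3: 189720+4092+73·31·12=220968; k=4: 94600+0+73·11·12=104236 → min 102800.
Optimal order: (M₁·((M₂·(M₃·M₄))·M₅)) with cost 102800.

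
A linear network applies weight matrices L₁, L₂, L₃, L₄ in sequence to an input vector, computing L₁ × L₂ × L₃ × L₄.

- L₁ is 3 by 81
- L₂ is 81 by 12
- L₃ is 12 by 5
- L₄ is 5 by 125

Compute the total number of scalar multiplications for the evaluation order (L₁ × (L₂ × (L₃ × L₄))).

159375

(L₃ × L₄): 12×5 by 5×125 → 12×125, cost 12·5·125 = 7500
(L₂ × (L₃ × L₄)): 81×12 by 12×125 → 81×125, cost 81·12·125 = 121500; cumulative 129000
(L₁ × (L₂ × (L₃ × L₄))): 3×81 by 81×125 → 3×125, cost 3·81·125 = 30375; cumulative 159375
Total: 159375 scalar multiplications.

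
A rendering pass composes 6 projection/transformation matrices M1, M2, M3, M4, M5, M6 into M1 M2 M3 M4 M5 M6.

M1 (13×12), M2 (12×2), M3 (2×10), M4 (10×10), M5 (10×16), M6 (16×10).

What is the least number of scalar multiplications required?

1412

Adjacent pairs: M1M2 = 13·12·2 = 312; M2M3 = 12·2·10 = 240; M3M4 = 2·10·10 = 200; M4M5 = 10·10·16 = 1600; M5M6 = 10·16·10 = 1600.
Length 3: M1..M3: k=1: 0+240+13·12·10=1800; k=2: 312+0+13·2·10=572 → min 572 | M2..M4: k=2: 0+200+12·2·10=440; k=3: 240+0+12·10·10=1440 → min 440 | M3..M5: k=3: 0+1600+2·10·16=1920; k=4: 200+0+2·10·16=520 → min 520 | M4..M6: k=4: 0+1600+10·10·10=2600; k=5: 1600+0+10·16·10=3200 → min 2600.
Length 4: M1..M4: k=1: 0+440+13·12·10=2000; k=2: 312+200+13·2·10=772; k=3: 572+0+13·10·10=1872 → min 772 | M2..M5: k=2: 0+520+12·2·16=904; k=3: 240+1600+12·10·16=3760; k=4: 440+0+12·10·16=2360 → min 904 | M3..M6: k=3: 0+2600+2·10·10=2800; k=4: 200+1600+2·10·10=2000; k=5: 520+0+2·16·10=840 → min 840.
Length 5: M1..M5: k=1: 0+904+13·12·16=3400; k=2: 312+520+13·2·16=1248; k=3: 572+1600+13·10·16=4252; k=4: 772+0+13·10·16=2852 → min 1248 | M2..M6: k=2: 0+840+12·2·10=1080; k=3: 240+2600+12·10·10=4040; k=4: 440+1600+12·10·10=3240; k=5: 904+0+12·16·10=2824 → min 1080.
Length 6: M1..M6: k=1: 0+1080+13·12·10=2640; k=2: 312+840+13·2·10=1412; k=3: 572+2600+13·10·10=4472; k=4: 772+1600+13·10·10=3672; k=5: 1248+0+13·16·10=3328 → min 1412.
Optimal order: ((M1 M2) (((M3 M4) M5) M6)) with cost 1412.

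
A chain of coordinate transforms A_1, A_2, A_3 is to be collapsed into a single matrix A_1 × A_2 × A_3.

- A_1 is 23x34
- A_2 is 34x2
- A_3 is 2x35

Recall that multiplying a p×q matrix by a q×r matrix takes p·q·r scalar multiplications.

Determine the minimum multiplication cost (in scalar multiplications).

3174

Order (A_1 × (A_2 × A_3)): (A_2 × A_3): 34×2 by 2×35 → 34×35, cost 34·2·35 = 2380; (A_1 × (A_2 × A_3)): 23×34 by 34×35 → 23×35, cost 23·34·35 = 27370; cumulative 29750. Total 29750.
Order ((A_1 × A_2) × A_3): (A_1 × A_2): 23×34 by 34×2 → 23×2, cost 23·34·2 = 1564; ((A_1 × A_2) × A_3): 23×2 by 2×35 → 23×35, cost 23·2·35 = 1610; cumulative 3174. Total 3174.
Minimum: 3174.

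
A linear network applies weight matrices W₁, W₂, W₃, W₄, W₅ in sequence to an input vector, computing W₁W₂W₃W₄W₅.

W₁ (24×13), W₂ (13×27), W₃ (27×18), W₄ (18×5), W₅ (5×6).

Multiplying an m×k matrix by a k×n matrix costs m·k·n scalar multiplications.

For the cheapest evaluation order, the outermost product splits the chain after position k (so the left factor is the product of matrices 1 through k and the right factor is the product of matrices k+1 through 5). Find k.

Adjacent pairs: W₁W₂ = 24·13·27 = 8424; W₂W₃ = 13·27·18 = 6318; W₃W₄ = 27·18·5 = 2430; W₄W₅ = 18·5·6 = 540.
Length 3: W₁..W₃: k=1: 0+6318+24·13·18=11934; k=2: 8424+0+24·27·18=20088 → min 11934 | W₂..W₄: k=2: 0+2430+13·27·5=4185; k=3: 6318+0+13·18·5=7488 → min 4185 | W₃..W₅: k=3: 0+540+27·18·6=3456; k=4: 2430+0+27·5·6=3240 → min 3240.
Length 4: W₁..W₄: k=1: 0+4185+24·13·5=5745; k=2: 8424+2430+24·27·5=14094; k=3: 11934+0+24·18·5=14094 → min 5745 | W₂..W₅: k=2: 0+3240+13·27·6=5346; k=3: 6318+540+13·18·6=8262; k=4: 4185+0+13·5·6=4575 → min 4575.
Top-level splits: k=1: (W₁..W₁)·(W₂..W₅) → 0+4575+24·13·6 = 6447; k=2: (W₁..W₂)·(W₃..W₅) → 8424+3240+24·27·6 = 15552; k=3: (W₁..W₃)·(W₄..W₅) → 11934+540+24·18·6 = 15066; k=4: (W₁..W₄)·(W₅..W₅) → 5745+0+24·5·6 = 6465.
Best split is after W₁, i.e. k = 1.

1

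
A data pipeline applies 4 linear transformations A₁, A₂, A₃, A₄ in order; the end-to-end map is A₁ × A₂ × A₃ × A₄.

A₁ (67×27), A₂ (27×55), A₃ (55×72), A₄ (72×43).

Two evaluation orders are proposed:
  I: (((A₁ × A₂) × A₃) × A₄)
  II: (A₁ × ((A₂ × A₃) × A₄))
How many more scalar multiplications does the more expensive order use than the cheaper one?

303948

Order I = (((A₁ × A₂) × A₃) × A₄): (A₁ × A₂): 67×27 by 27×55 → 67×55, cost 67·27·55 = 99495; ((A₁ × A₂) × A₃): 67×55 by 55×72 → 67×72, cost 67·55·72 = 265320; cumulative 364815; (((A₁ × A₂) × A₃) × A₄): 67×72 by 72×43 → 67×43, cost 67·72·43 = 207432; cumulative 572247. Total 572247.
Order II = (A₁ × ((A₂ × A₃) × A₄)): (A₂ × A₃): 27×55 by 55×72 → 27×72, cost 27·55·72 = 106920; ((A₂ × A₃) × A₄): 27×72 by 72×43 → 27×43, cost 27·72·43 = 83592; cumulative 190512; (A₁ × ((A₂ × A₃) × A₄)): 67×27 by 27×43 → 67×43, cost 67·27·43 = 77787; cumulative 268299. Total 268299.
Difference: |572247 − 268299| = 303948.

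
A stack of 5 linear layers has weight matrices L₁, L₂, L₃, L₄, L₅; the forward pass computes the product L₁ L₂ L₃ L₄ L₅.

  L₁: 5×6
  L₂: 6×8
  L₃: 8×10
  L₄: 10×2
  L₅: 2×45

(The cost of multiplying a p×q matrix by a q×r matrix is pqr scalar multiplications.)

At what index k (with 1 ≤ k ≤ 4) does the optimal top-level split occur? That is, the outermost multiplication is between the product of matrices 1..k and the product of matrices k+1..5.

4

Adjacent pairs: L₁L₂ = 5·6·8 = 240; L₂L₃ = 6·8·10 = 480; L₃L₄ = 8·10·2 = 160; L₄L₅ = 10·2·45 = 900.
Length 3: L₁..L₃: k=1: 0+480+5·6·10=780; k=2: 240+0+5·8·10=640 → min 640 | L₂..L₄: k=2: 0+160+6·8·2=256; k=3: 480+0+6·10·2=600 → min 256 | L₃..L₅: k=3: 0+900+8·10·45=4500; k=4: 160+0+8·2·45=880 → min 880.
Length 4: L₁..L₄: k=1: 0+256+5·6·2=316; k=2: 240+160+5·8·2=480; k=3: 640+0+5·10·2=740 → min 316 | L₂..L₅: k=2: 0+880+6·8·45=3040; k=3: 480+900+6·10·45=4080; k=4: 256+0+6·2·45=796 → min 796.
Top-level splits: k=1: (L₁..L₁)·(L₂..L₅) → 0+796+5·6·45 = 2146; k=2: (L₁..L₂)·(L₃..L₅) → 240+880+5·8·45 = 2920; k=3: (L₁..L₃)·(L₄..L₅) → 640+900+5·10·45 = 3790; k=4: (L₁..L₄)·(L₅..L₅) → 316+0+5·2·45 = 766.
Best split is after L₄, i.e. k = 4.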